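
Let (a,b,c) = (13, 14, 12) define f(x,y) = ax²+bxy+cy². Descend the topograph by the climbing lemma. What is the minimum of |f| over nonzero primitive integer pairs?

translate: b→-12 (≡14 mod 26), so (13,14,12)→(13,-12,11)
flip: (13,-12,11)→(11,12,13)
translate: b→-10 (≡12 mod 22), so (11,12,13)→(11,-10,12)
reduced (well bottom): (11,-10,12) with a≤c, −a<b≤a
well minimum = a = 11

11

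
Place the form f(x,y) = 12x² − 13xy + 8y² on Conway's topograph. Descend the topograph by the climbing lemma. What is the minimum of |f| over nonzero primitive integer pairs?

translate: b→11 (≡-13 mod 24), so (12,-13,8)→(12,11,7)
flip: (12,11,7)→(7,-11,12)
translate: b→3 (≡-11 mod 14), so (7,-11,12)→(7,3,8)
reduced (well bottom): (7,3,8) with a≤c, −a<b≤a
well minimum = a = 7

7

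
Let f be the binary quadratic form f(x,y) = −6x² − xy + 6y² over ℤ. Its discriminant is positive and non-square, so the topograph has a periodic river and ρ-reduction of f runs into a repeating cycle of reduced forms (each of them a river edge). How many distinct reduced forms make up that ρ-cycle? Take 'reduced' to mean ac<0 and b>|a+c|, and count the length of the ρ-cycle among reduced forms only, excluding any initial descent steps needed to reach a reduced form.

D = 145, ⌊√D⌋ = 12
descent: ρ → (6,1,-6)  [lands on river]
river: ρ → (-6,11,1)
river: ρ → (1,11,-6)
river: ρ → (-6,1,6)
river: ρ → (6,11,-1)
river: ρ → (-1,11,6)
ρ-cycle length = 6 (tail of 1 descent step not counted)

6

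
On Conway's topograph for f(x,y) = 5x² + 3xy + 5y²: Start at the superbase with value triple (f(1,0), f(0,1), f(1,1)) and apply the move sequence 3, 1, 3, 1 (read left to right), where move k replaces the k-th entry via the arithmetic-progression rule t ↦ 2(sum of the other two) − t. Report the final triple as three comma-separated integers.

start (5,5,13) = (f(1,0),f(0,1),f(1,1))
replace slot 3: 2·(5+5) − 13 = 7 → (5,5,7)
replace slot 1: 2·(5+7) − 5 = 19 → (19,5,7)
replace slot 3: 2·(19+5) − 7 = 41 → (19,5,41)
replace slot 1: 2·(5+41) − 19 = 73 → (73,5,41)

73,5,41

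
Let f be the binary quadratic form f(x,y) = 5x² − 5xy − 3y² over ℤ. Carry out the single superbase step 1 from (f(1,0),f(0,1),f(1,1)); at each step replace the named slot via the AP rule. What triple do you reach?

start (5,-3,-3) = (f(1,0),f(0,1),f(1,1))
replace slot 1: 2·((-3)+(-3)) − 5 = -17 → (-17,-3,-3)

-17,-3,-3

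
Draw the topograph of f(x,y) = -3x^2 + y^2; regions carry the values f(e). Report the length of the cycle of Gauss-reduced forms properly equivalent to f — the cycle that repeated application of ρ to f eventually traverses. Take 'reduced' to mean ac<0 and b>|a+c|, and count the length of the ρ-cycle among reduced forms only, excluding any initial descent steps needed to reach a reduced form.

D = 12, ⌊√D⌋ = 3
descent: ρ → (1,2,-2)  [lands on river]
river: ρ → (-2,2,1)
ρ-cycle length = 2 (tail of 1 descent step not counted)

2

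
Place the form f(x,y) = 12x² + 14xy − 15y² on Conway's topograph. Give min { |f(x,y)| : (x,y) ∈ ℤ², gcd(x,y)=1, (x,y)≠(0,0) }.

river: ρ → (-15,16,11)
river: ρ → (11,28,-3)
river: ρ → (-3,26,20)
river: ρ → (20,14,-9)
river: ρ → (-9,22,12)
river: ρ → (12,26,-5)
river: ρ → (-5,24,17)
river: ρ → (17,10,-12)
river: ρ → (-12,14,15)
river: ρ → (15,16,-11)
river: ρ → (-11,28,3)
river: ρ → (3,26,-20)
river: ρ → (-20,14,9)
river: ρ → (9,22,-12)
river: ρ → (-12,26,5)
river: ρ → (5,24,-17)
river: ρ → (-17,10,12)
river: ρ → (12,14,-15)
closes: descent 0, river 18
min |a| on river = 3

3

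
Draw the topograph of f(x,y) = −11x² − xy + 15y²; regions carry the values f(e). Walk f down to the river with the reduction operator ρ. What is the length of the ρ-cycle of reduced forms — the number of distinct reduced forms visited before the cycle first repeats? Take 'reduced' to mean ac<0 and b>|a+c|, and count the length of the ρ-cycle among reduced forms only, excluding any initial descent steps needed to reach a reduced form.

D = 661, ⌊√D⌋ = 25
descent: ρ → (15,1,-11)
descent: ρ → (-11,21,5)  [lands on river]
river: ρ → (5,19,-15)
river: ρ → (-15,11,9)
river: ρ → (9,25,-1)
river: ρ → (-1,25,9)
river: ρ → (9,11,-15)
river: ρ → (-15,19,5)
river: ρ → (5,21,-11)
river: ρ → (-11,23,3)
river: ρ → (3,25,-3)
river: ρ → (-3,23,11)
river: ρ → (11,21,-5)
river: ρ → (-5,19,15)
river: ρ → (15,11,-9)
river: ρ → (-9,25,1)
river: ρ → (1,25,-9)
river: ρ → (-9,11,15)
river: ρ → (15,19,-5)
river: ρ → (-5,21,11)
river: ρ → (11,23,-3)
river: ρ → (-3,25,3)
river: ρ → (3,23,-11)
ρ-cycle length = 22 (tail of 2 descent steps not counted)

22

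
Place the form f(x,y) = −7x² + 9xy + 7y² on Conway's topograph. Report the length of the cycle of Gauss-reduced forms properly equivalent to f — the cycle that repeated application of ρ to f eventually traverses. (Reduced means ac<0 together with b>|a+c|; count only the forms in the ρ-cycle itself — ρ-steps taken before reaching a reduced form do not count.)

D = 277, ⌊√D⌋ = 16
river: ρ → (7,5,-9)
river: ρ → (-9,13,3)
river: ρ → (3,11,-13)
river: ρ → (-13,15,1)
river: ρ → (1,15,-13)
river: ρ → (-13,11,3)
river: ρ → (3,13,-9)
river: ρ → (-9,5,7)
river: ρ → (7,9,-7)
river: ρ → (-7,5,9)
river: ρ → (9,13,-3)
river: ρ → (-3,11,13)
river: ρ → (13,15,-1)
river: ρ → (-1,15,13)
river: ρ → (13,11,-3)
river: ρ → (-3,13,9)
river: ρ → (9,5,-7)
river: ρ → (-7,9,7)
ρ-cycle length = 18 (tail of 0 descent steps not counted)

18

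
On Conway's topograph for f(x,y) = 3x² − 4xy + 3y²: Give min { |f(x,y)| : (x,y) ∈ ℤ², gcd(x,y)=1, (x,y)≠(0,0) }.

translate: b→2 (≡-4 mod 6), so (3,-4,3)→(3,2,2)
flip: (3,2,2)→(2,-2,3)
translate: b→2 (≡-2 mod 4), so (2,-2,3)→(2,2,3)
reduced (well bottom): (2,2,3) with a≤c, −a<b≤a
well minimum = a = 2

2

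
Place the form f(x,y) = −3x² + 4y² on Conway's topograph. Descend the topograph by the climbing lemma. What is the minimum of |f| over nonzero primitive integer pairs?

descent: ρ → (4,0,-3)
descent: ρ → (-3,6,1)  [lands on river]
river: ρ → (1,6,-3)
closes: descent 2, river 2
min |a| on river = 1

1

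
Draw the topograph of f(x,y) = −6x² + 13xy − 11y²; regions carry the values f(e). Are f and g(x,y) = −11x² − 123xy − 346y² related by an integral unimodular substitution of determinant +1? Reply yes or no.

D₁ = -95, D₂ = -95
f is negative-definite; reduce −f:
−f: translate: b→-1 (≡-13 mod 12), so (6,-13,11)→(6,-1,4)
−f: flip: (6,-1,4)→(4,1,6)
−f: reduced (well bottom): (4,1,6) with a≤c, −a<b≤a
flip sign back: reduced form of f is (-4,-1,-6)
g is negative-definite; reduce −g:
−g: translate: b→-9 (≡123 mod 22), so (11,123,346)→(11,-9,4)
−g: flip: (11,-9,4)→(4,9,11)
−g: translate: b→1 (≡9 mod 8), so (4,9,11)→(4,1,6)
−g: reduced (well bottom): (4,1,6) with a≤c, −a<b≤a
flip sign back: reduced form of g is (-4,-1,-6)
reduced forms (-4, -1, -6) vs (-4, -1, -6) ⇒ equivalent

yes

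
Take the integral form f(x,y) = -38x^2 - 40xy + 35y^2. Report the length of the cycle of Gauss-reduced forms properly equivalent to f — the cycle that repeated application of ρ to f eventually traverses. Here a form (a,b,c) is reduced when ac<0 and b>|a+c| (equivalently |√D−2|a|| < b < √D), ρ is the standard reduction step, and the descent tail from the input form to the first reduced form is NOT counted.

D = 6920, ⌊√D⌋ = 83
descent: ρ → (35,40,-38)  [lands on river]
river: ρ → (-38,36,37)
river: ρ → (37,38,-37)
river: ρ → (-37,36,38)
river: ρ → (38,40,-35)
river: ρ → (-35,30,43)
river: ρ → (43,56,-22)
river: ρ → (-22,76,13)
river: ρ → (13,80,-10)
river: ρ → (-10,80,13)
river: ρ → (13,76,-22)
river: ρ → (-22,56,43)
river: ρ → (43,30,-35)
river: ρ → (-35,40,38)
river: ρ → (38,36,-37)
river: ρ → (-37,38,37)
river: ρ → (37,36,-38)
river: ρ → (-38,40,35)
river: ρ → (35,30,-43)
river: ρ → (-43,56,22)
river: ρ → (22,76,-13)
river: ρ → (-13,80,10)
river: ρ → (10,80,-13)
river: ρ → (-13,76,22)
river: ρ → (22,56,-43)
river: ρ → (-43,30,35)
ρ-cycle length = 26 (tail of 1 descent step not counted)

26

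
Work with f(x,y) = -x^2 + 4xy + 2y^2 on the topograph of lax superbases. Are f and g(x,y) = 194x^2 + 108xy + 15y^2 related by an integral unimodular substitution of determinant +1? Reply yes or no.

D₁ = 24, D₂ = 24
river cycle of f (length 2): (2, 4, -1), (-1, 4, 2)
river cycle of g (length 2): (2, 4, -1), (-1, 4, 2)
cycles coincide ⇒ equivalent

yes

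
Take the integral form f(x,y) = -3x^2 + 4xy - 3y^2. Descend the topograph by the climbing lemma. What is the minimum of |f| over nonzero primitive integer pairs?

translate: b→2 (≡-4 mod 6), so (3,-4,3)→(3,2,2)
flip: (3,2,2)→(2,-2,3)
translate: b→2 (≡-2 mod 4), so (2,-2,3)→(2,2,3)
reduced (well bottom): (2,2,3) with a≤c, −a<b≤a
well minimum |f| = |-2| = 2 (negative-definite)

2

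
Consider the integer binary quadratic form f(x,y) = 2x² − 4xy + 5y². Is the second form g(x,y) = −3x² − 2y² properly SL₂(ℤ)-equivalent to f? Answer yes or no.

D₁ = -24, D₂ = -24
f: translate: b→0 (≡-4 mod 4), so (2,-4,5)→(2,0,3)
f: reduced (well bottom): (2,0,3) with a≤c, −a<b≤a
g is negative-definite; reduce −g:
−g: flip: (3,0,2)→(2,0,3)
−g: reduced (well bottom): (2,0,3) with a≤c, −a<b≤a
flip sign back: reduced form of g is (-2,0,-3)
reduced forms (2, 0, 3) vs (-2, 0, -3) ⇒ inequivalent

no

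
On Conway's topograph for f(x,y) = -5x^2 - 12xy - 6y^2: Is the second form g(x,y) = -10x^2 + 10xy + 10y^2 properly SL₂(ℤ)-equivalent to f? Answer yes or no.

D₁ = 24, D₂ = 500
discriminants differ ⇒ not SL₂(ℤ)-equivalent

no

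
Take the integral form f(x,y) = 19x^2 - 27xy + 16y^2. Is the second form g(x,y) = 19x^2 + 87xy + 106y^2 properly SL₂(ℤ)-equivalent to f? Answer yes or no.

D₁ = -487, D₂ = -487
f: translate: b→11 (≡-27 mod 38), so (19,-27,16)→(19,11,8)
f: flip: (19,11,8)→(8,-11,19)
f: translate: b→5 (≡-11 mod 16), so (8,-11,19)→(8,5,16)
f: reduced (well bottom): (8,5,16) with a≤c, −a<b≤a
g: translate: b→11 (≡87 mod 38), so (19,87,106)→(19,11,8)
g: flip: (19,11,8)→(8,-11,19)
g: translate: b→5 (≡-11 mod 16), so (8,-11,19)→(8,5,16)
g: reduced (well bottom): (8,5,16) with a≤c, −a<b≤a
reduced forms (8, 5, 16) vs (8, 5, 16) ⇒ equivalent

yes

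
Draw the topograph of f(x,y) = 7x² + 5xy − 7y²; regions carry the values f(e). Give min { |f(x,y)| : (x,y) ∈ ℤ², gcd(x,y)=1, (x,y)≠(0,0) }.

river: ρ → (-7,9,5)
river: ρ → (5,11,-5)
river: ρ → (-5,9,7)
river: ρ → (7,5,-7)
closes: descent 0, river 4
min |a| on river = 5

5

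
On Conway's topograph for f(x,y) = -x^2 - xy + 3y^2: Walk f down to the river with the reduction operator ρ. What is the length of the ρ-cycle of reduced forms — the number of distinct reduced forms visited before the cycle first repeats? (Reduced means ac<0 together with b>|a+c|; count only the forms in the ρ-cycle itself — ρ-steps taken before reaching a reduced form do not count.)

D = 13, ⌊√D⌋ = 3
descent: ρ → (3,1,-1)
descent: ρ → (-1,3,1)  [lands on river]
river: ρ → (1,3,-1)
ρ-cycle length = 2 (tail of 2 descent steps not counted)

2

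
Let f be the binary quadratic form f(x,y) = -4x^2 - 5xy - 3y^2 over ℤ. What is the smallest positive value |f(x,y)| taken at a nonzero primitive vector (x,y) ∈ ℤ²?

translate: b→-3 (≡5 mod 8), so (4,5,3)→(4,-3,2)
flip: (4,-3,2)→(2,3,4)
translate: b→-1 (≡3 mod 4), so (2,3,4)→(2,-1,3)
reduced (well bottom): (2,-1,3) with a≤c, −a<b≤a
well minimum |f| = |-2| = 2 (negative-definite)

2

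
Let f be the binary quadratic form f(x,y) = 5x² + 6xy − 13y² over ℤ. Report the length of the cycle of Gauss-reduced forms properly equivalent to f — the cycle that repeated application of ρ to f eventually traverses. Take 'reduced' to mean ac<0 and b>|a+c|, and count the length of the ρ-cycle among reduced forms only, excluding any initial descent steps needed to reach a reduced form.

D = 296, ⌊√D⌋ = 17
descent: ρ → (-13,-6,5)
descent: ρ → (5,16,-2)  [lands on river]
river: ρ → (-2,16,5)
river: ρ → (5,14,-5)
river: ρ → (-5,16,2)
river: ρ → (2,16,-5)
river: ρ → (-5,14,5)
ρ-cycle length = 6 (tail of 2 descent steps not counted)

6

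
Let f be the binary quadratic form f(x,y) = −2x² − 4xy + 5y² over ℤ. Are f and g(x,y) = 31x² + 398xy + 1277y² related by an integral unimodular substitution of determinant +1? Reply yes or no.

D₁ = 56, D₂ = 56
river cycle of f (length 4): (5, 4, -2), (-2, 4, 5), (5, 6, -1), (-1, 6, 5)
river cycle of g (length 4): (5, 4, -2), (-2, 4, 5), (5, 6, -1), (-1, 6, 5)
cycles coincide ⇒ equivalent

yes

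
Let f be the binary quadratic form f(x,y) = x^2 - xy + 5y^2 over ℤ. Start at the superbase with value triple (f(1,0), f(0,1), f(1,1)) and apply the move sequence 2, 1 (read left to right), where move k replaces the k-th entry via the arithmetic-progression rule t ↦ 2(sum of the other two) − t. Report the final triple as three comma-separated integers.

start (1,5,5) = (f(1,0),f(0,1),f(1,1))
replace slot 2: 2·(1+5) − 5 = 7 → (1,7,5)
replace slot 1: 2·(7+5) − 1 = 23 → (23,7,5)

23,7,5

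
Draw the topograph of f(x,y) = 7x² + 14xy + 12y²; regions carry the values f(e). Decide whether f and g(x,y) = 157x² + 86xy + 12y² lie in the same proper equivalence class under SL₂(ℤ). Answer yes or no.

D₁ = -140, D₂ = -140
f: translate: b→0 (≡14 mod 14), so (7,14,12)→(7,0,5)
f: flip: (7,0,5)→(5,0,7)
f: reduced (well bottom): (5,0,7) with a≤c, −a<b≤a
g: flip: (157,86,12)→(12,-86,157)
g: translate: b→10 (≡-86 mod 24), so (12,-86,157)→(12,10,5)
g: flip: (12,10,5)→(5,-10,12)
g: translate: b→0 (≡-10 mod 10), so (5,-10,12)→(5,0,7)
g: reduced (well bottom): (5,0,7) with a≤c, −a<b≤a
reduced forms (5, 0, 7) vs (5, 0, 7) ⇒ equivalent

yes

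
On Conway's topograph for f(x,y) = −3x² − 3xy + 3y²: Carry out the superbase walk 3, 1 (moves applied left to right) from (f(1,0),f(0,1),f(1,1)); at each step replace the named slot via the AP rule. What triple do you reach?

start (-3,3,-3) = (f(1,0),f(0,1),f(1,1))
replace slot 3: 2·((-3)+3) − (-3) = 3 → (-3,3,3)
replace slot 1: 2·(3+3) − (-3) = 15 → (15,3,3)

15,3,3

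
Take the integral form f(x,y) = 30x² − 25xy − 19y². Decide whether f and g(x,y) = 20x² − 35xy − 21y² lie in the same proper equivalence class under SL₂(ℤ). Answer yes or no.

D₁ = 2905, D₂ = 2905
river cycle of f (length 34): (-19, 25, 30), (30, 35, -14), (-14, 49, 9), (9, 41, -34), (-34, 27, 16), (16, 37, -24), (-24, 11, 29), (29, 47, -6), (-6, 49, 21), (21, 35, -20), … (24 more)
river cycle of g (length 34): (-21, 35, 20), (20, 45, -11), (-11, 43, 24), (24, 53, -1), (-1, 53, 24), (24, 43, -11), (-11, 45, 20), (20, 35, -21), (-21, 49, 6), (6, 47, -29), … (24 more)
cycles differ ⇒ inequivalent

no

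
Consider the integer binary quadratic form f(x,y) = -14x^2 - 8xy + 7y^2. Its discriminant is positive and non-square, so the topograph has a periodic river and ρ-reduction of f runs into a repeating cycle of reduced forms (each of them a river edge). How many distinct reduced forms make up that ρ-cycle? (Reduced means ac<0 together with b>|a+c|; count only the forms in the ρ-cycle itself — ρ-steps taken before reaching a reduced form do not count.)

D = 456, ⌊√D⌋ = 21
descent: ρ → (7,8,-14)  [lands on river]
river: ρ → (-14,20,1)
river: ρ → (1,20,-14)
river: ρ → (-14,8,7)
river: ρ → (7,20,-2)
river: ρ → (-2,20,7)
ρ-cycle length = 6 (tail of 1 descent step not counted)

6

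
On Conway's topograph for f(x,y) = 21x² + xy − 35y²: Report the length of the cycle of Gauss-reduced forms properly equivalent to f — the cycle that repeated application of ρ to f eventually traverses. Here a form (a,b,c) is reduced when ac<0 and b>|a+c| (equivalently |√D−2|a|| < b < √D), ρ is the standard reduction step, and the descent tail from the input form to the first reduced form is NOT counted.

D = 2941, ⌊√D⌋ = 54
descent: ρ → (-35,-1,21)
descent: ρ → (21,43,-13)  [lands on river]
river: ρ → (-13,35,33)
river: ρ → (33,31,-15)
river: ρ → (-15,29,35)
river: ρ → (35,41,-9)
river: ρ → (-9,49,15)
river: ρ → (15,41,-21)
river: ρ → (-21,43,13)
river: ρ → (13,35,-33)
river: ρ → (-33,31,15)
river: ρ → (15,29,-35)
river: ρ → (-35,41,9)
river: ρ → (9,49,-15)
river: ρ → (-15,41,21)
ρ-cycle length = 14 (tail of 2 descent steps not counted)

14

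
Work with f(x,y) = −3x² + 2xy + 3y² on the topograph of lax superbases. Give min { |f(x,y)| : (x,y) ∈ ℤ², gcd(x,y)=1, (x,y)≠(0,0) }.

river: ρ → (3,4,-2)
river: ρ → (-2,4,3)
river: ρ → (3,2,-3)
river: ρ → (-3,4,2)
river: ρ → (2,4,-3)
river: ρ → (-3,2,3)
closes: descent 0, river 6
min |a| on river = 2

2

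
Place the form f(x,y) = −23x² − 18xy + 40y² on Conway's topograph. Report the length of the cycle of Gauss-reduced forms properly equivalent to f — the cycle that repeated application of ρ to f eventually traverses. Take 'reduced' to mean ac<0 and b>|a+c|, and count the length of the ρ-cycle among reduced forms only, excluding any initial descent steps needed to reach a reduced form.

D = 4004, ⌊√D⌋ = 63
descent: ρ → (40,18,-23)  [lands on river]
river: ρ → (-23,28,35)
river: ρ → (35,42,-16)
river: ρ → (-16,54,17)
river: ρ → (17,48,-25)
river: ρ → (-25,52,13)
river: ρ → (13,52,-25)
river: ρ → (-25,48,17)
river: ρ → (17,54,-16)
river: ρ → (-16,42,35)
river: ρ → (35,28,-23)
river: ρ → (-23,18,40)
river: ρ → (40,62,-1)
river: ρ → (-1,62,40)
ρ-cycle length = 14 (tail of 1 descent step not counted)

14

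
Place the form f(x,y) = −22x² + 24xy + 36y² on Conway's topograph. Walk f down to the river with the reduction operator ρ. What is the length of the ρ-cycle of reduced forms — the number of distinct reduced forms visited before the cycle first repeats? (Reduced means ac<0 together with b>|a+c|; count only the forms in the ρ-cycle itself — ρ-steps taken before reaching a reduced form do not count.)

D = 3744, ⌊√D⌋ = 61
river: ρ → (36,48,-10)
river: ρ → (-10,52,26)
river: ρ → (26,52,-10)
river: ρ → (-10,48,36)
river: ρ → (36,24,-22)
river: ρ → (-22,20,38)
river: ρ → (38,56,-4)
river: ρ → (-4,56,38)
river: ρ → (38,20,-22)
river: ρ → (-22,24,36)
ρ-cycle length = 10 (tail of 0 descent steps not counted)

10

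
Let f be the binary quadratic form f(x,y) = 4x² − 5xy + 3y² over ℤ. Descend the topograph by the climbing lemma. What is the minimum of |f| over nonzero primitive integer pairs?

translate: b→3 (≡-5 mod 8), so (4,-5,3)→(4,3,2)
flip: (4,3,2)→(2,-3,4)
translate: b→1 (≡-3 mod 4), so (2,-3,4)→(2,1,3)
reduced (well bottom): (2,1,3) with a≤c, −a<b≤a
well minimum = a = 2

2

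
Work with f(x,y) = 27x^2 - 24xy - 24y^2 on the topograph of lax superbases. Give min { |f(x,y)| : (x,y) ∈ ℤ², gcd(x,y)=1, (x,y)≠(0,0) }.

descent: ρ → (-24,24,27)  [lands on river]
river: ρ → (27,30,-21)
river: ρ → (-21,54,3)
river: ρ → (3,54,-21)
river: ρ → (-21,30,27)
river: ρ → (27,24,-24)
closes: descent 1, river 6
min |a| on river = 3

3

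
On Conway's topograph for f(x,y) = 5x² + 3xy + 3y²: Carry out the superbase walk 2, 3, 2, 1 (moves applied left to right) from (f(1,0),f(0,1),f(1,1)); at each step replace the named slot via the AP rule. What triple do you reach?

start (5,3,11) = (f(1,0),f(0,1),f(1,1))
replace slot 2: 2·(5+11) − 3 = 29 → (5,29,11)
replace slot 3: 2·(5+29) − 11 = 57 → (5,29,57)
replace slot 2: 2·(5+57) − 29 = 95 → (5,95,57)
replace slot 1: 2·(95+57) − 5 = 299 → (299,95,57)

299,95,57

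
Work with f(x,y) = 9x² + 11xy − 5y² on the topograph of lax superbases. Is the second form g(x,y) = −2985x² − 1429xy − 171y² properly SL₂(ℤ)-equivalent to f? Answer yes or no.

D₁ = 301, D₂ = 301
river cycle of f (length 10): (-5, 9, 11), (11, 13, -3), (-3, 17, 1), (1, 17, -3), (-3, 13, 11), (11, 9, -5), (-5, 11, 9), (9, 7, -7), (-7, 7, 9), (9, 11, -5)
river cycle of g (length 10): (-5, 9, 11), (11, 13, -3), (-3, 17, 1), (1, 17, -3), (-3, 13, 11), (11, 9, -5), (-5, 11, 9), (9, 7, -7), (-7, 7, 9), (9, 11, -5)
cycles coincide ⇒ equivalent

yes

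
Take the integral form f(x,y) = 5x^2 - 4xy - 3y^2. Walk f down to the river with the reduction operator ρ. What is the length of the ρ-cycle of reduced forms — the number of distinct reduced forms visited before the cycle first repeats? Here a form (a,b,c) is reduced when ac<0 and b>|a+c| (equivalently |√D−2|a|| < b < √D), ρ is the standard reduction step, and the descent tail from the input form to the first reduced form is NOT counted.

D = 76, ⌊√D⌋ = 8
descent: ρ → (-3,4,5)  [lands on river]
river: ρ → (5,6,-2)
river: ρ → (-2,6,5)
river: ρ → (5,4,-3)
river: ρ → (-3,8,1)
river: ρ → (1,8,-3)
ρ-cycle length = 6 (tail of 1 descent step not counted)

6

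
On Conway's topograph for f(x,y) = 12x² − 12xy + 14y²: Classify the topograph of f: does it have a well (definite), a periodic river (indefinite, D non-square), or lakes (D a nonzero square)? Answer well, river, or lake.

D = b²−4ac = (-12)² − 4·12·14 = -528
D < 0 ⇒ definite ⇒ every region one sign ⇒ single well

well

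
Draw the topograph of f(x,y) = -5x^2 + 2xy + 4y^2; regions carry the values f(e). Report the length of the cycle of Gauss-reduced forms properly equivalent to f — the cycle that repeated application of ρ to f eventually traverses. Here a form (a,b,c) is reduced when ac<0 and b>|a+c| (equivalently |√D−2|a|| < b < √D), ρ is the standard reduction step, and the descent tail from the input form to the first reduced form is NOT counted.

D = 84, ⌊√D⌋ = 9
river: ρ → (4,6,-3)
river: ρ → (-3,6,4)
river: ρ → (4,2,-5)
river: ρ → (-5,8,1)
river: ρ → (1,8,-5)
river: ρ → (-5,2,4)
ρ-cycle length = 6 (tail of 0 descent steps not counted)

6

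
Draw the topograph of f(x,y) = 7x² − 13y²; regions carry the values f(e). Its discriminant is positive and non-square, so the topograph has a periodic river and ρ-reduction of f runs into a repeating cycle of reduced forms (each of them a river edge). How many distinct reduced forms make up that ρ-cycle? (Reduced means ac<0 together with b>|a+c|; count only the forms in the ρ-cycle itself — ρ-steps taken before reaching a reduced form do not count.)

D = 364, ⌊√D⌋ = 19
descent: ρ → (-13,0,7)
descent: ρ → (7,14,-6)  [lands on river]
river: ρ → (-6,10,11)
river: ρ → (11,12,-5)
river: ρ → (-5,18,2)
river: ρ → (2,18,-5)
river: ρ → (-5,12,11)
river: ρ → (11,10,-6)
river: ρ → (-6,14,7)
ρ-cycle length = 8 (tail of 2 descent steps not counted)

8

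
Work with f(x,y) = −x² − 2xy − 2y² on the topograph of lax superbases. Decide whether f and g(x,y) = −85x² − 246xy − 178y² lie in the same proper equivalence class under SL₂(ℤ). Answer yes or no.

D₁ = -4, D₂ = -4
f is negative-definite; reduce −f:
−f: translate: b→0 (≡2 mod 2), so (1,2,2)→(1,0,1)
−f: reduced (well bottom): (1,0,1) with a≤c, −a<b≤a
flip sign back: reduced form of f is (-1,0,-1)
g is negative-definite; reduce −g:
−g: translate: b→76 (≡246 mod 170), so (85,246,178)→(85,76,17)
−g: flip: (85,76,17)→(17,-76,85)
−g: translate: b→-8 (≡-76 mod 34), so (17,-76,85)→(17,-8,1)
−g: flip: (17,-8,1)→(1,8,17)
−g: translate: b→0 (≡8 mod 2), so (1,8,17)→(1,0,1)
−g: reduced (well bottom): (1,0,1) with a≤c, −a<b≤a
flip sign back: reduced form of g is (-1,0,-1)
reduced forms (-1, 0, -1) vs (-1, 0, -1) ⇒ equivalent

yes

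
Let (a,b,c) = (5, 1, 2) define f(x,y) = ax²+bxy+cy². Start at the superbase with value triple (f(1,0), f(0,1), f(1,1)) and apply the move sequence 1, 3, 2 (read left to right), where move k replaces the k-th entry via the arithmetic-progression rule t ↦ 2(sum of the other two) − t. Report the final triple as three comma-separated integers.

start (5,2,8) = (f(1,0),f(0,1),f(1,1))
replace slot 1: 2·(2+8) − 5 = 15 → (15,2,8)
replace slot 3: 2·(15+2) − 8 = 26 → (15,2,26)
replace slot 2: 2·(15+26) − 2 = 80 → (15,80,26)

15,80,26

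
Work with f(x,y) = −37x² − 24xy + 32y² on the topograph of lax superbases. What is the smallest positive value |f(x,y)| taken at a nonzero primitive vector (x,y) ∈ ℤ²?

descent: ρ → (32,24,-37)  [lands on river]
river: ρ → (-37,50,19)
river: ρ → (19,64,-16)
river: ρ → (-16,64,19)
river: ρ → (19,50,-37)
river: ρ → (-37,24,32)
river: ρ → (32,40,-29)
river: ρ → (-29,18,43)
river: ρ → (43,68,-4)
river: ρ → (-4,68,43)
river: ρ → (43,18,-29)
river: ρ → (-29,40,32)
closes: descent 1, river 12
min |a| on river = 4

4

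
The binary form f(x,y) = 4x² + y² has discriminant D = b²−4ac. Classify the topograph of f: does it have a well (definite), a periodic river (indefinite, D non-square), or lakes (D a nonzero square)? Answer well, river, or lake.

D = b²−4ac = 0² − 4·4·1 = -16
D < 0 ⇒ definite ⇒ every region one sign ⇒ single well

well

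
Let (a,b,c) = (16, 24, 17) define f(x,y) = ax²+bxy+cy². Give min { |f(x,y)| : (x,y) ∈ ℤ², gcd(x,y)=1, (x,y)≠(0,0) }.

translate: b→-8 (≡24 mod 32), so (16,24,17)→(16,-8,9)
flip: (16,-8,9)→(9,8,16)
reduced (well bottom): (9,8,16) with a≤c, −a<b≤a
well minimum = a = 9

9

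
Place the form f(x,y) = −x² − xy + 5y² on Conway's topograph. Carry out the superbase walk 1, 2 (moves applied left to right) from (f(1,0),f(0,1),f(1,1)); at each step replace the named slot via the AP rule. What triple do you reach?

start (-1,5,3) = (f(1,0),f(0,1),f(1,1))
replace slot 1: 2·(5+3) − (-1) = 17 → (17,5,3)
replace slot 2: 2·(17+3) − 5 = 35 → (17,35,3)

17,35,3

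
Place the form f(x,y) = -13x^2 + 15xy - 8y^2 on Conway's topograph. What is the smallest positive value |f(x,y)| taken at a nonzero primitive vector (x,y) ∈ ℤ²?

translate: b→11 (≡-15 mod 26), so (13,-15,8)→(13,11,6)
flip: (13,11,6)→(6,-11,13)
translate: b→1 (≡-11 mod 12), so (6,-11,13)→(6,1,8)
reduced (well bottom): (6,1,8) with a≤c, −a<b≤a
well minimum |f| = |-6| = 6 (negative-definite)

6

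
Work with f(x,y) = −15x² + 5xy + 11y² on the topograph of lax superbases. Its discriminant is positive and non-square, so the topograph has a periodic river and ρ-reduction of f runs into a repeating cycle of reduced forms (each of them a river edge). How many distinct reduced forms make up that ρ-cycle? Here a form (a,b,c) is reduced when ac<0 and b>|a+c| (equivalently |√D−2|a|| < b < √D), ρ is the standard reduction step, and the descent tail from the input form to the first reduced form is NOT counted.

D = 685, ⌊√D⌋ = 26
river: ρ → (11,17,-9)
river: ρ → (-9,19,9)
river: ρ → (9,17,-11)
river: ρ → (-11,5,15)
river: ρ → (15,25,-1)
river: ρ → (-1,25,15)
river: ρ → (15,5,-11)
river: ρ → (-11,17,9)
river: ρ → (9,19,-9)
river: ρ → (-9,17,11)
river: ρ → (11,5,-15)
river: ρ → (-15,25,1)
river: ρ → (1,25,-15)
river: ρ → (-15,5,11)
ρ-cycle length = 14 (tail of 0 descent steps not counted)

14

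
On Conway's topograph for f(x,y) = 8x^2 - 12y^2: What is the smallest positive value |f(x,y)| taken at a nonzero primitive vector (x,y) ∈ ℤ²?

descent: ρ → (-12,0,8)
descent: ρ → (8,16,-4)  [lands on river]
river: ρ → (-4,16,8)
closes: descent 2, river 2
min |a| on river = 4

4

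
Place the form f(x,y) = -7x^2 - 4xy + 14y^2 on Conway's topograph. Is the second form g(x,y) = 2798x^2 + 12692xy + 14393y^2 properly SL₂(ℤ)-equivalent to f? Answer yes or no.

D₁ = 408, D₂ = 408
river cycle of f (length 6): (-7, 10, 11), (11, 12, -6), (-6, 12, 11), (11, 10, -7), (-7, 18, 3), (3, 18, -7)
river cycle of g (length 6): (-7, 10, 11), (11, 12, -6), (-6, 12, 11), (11, 10, -7), (-7, 18, 3), (3, 18, -7)
cycles coincide ⇒ equivalent

yes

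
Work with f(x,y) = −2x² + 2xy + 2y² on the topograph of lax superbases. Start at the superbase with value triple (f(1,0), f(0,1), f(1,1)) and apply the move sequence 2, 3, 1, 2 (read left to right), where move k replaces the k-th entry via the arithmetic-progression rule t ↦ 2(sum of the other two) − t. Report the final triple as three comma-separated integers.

start (-2,2,2) = (f(1,0),f(0,1),f(1,1))
replace slot 2: 2·((-2)+2) − 2 = -2 → (-2,-2,2)
replace slot 3: 2·((-2)+(-2)) − 2 = -10 → (-2,-2,-10)
replace slot 1: 2·((-2)+(-10)) − (-2) = -22 → (-22,-2,-10)
replace slot 2: 2·((-22)+(-10)) − (-2) = -62 → (-22,-62,-10)

-22,-62,-10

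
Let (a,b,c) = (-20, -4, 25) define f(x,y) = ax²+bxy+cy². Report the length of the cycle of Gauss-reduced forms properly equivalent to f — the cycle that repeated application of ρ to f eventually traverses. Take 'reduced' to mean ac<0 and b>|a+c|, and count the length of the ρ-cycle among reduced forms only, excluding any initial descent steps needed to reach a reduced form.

D = 2016, ⌊√D⌋ = 44
descent: ρ → (25,4,-20)
descent: ρ → (-20,36,9)  [lands on river]
river: ρ → (9,36,-20)
river: ρ → (-20,44,1)
river: ρ → (1,44,-20)
ρ-cycle length = 4 (tail of 2 descent steps not counted)

4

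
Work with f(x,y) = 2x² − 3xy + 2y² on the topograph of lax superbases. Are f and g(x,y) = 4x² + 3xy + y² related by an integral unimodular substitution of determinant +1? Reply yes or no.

D₁ = -7, D₂ = -7
f: translate: b→1 (≡-3 mod 4), so (2,-3,2)→(2,1,1)
f: flip: (2,1,1)→(1,-1,2)
f: translate: b→1 (≡-1 mod 2), so (1,-1,2)→(1,1,2)
f: reduced (well bottom): (1,1,2) with a≤c, −a<b≤a
g: flip: (4,3,1)→(1,-3,4)
g: translate: b→1 (≡-3 mod 2), so (1,-3,4)→(1,1,2)
g: reduced (well bottom): (1,1,2) with a≤c, −a<b≤a
reduced forms (1, 1, 2) vs (1, 1, 2) ⇒ equivalent

yes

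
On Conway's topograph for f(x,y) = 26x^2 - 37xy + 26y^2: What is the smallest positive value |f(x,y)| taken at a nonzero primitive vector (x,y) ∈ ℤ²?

translate: b→15 (≡-37 mod 52), so (26,-37,26)→(26,15,15)
flip: (26,15,15)→(15,-15,26)
translate: b→15 (≡-15 mod 30), so (15,-15,26)→(15,15,26)
reduced (well bottom): (15,15,26) with a≤c, −a<b≤a
well minimum = a = 15

15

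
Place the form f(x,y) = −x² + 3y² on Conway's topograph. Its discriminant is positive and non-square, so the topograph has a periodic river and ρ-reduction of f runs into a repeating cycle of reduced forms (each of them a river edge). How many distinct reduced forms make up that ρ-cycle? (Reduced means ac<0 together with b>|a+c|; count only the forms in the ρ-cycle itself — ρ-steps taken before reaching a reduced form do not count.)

D = 12, ⌊√D⌋ = 3
descent: ρ → (3,0,-1)
descent: ρ → (-1,2,2)  [lands on river]
river: ρ → (2,2,-1)
ρ-cycle length = 2 (tail of 2 descent steps not counted)

2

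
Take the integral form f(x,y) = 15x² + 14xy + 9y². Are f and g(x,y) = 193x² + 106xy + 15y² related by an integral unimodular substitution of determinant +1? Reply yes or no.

D₁ = -344, D₂ = -344
f: flip: (15,14,9)→(9,-14,15)
f: translate: b→4 (≡-14 mod 18), so (9,-14,15)→(9,4,10)
f: reduced (well bottom): (9,4,10) with a≤c, −a<b≤a
g: flip: (193,106,15)→(15,-106,193)
g: translate: b→14 (≡-106 mod 30), so (15,-106,193)→(15,14,9)
g: flip: (15,14,9)→(9,-14,15)
g: translate: b→4 (≡-14 mod 18), so (9,-14,15)→(9,4,10)
g: reduced (well bottom): (9,4,10) with a≤c, −a<b≤a
reduced forms (9, 4, 10) vs (9, 4, 10) ⇒ equivalent

yes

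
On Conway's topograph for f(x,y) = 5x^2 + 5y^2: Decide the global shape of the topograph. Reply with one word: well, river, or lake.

D = b²−4ac = 0² − 4·5·5 = -100
D < 0 ⇒ definite ⇒ every region one sign ⇒ single well

well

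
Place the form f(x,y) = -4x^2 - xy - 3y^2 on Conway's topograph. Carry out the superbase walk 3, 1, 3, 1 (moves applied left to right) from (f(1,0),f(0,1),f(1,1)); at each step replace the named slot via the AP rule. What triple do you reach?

start (-4,-3,-8) = (f(1,0),f(0,1),f(1,1))
replace slot 3: 2·((-4)+(-3)) − (-8) = -6 → (-4,-3,-6)
replace slot 1: 2·((-3)+(-6)) − (-4) = -14 → (-14,-3,-6)
replace slot 3: 2·((-14)+(-3)) − (-6) = -28 → (-14,-3,-28)
replace slot 1: 2·((-3)+(-28)) − (-14) = -48 → (-48,-3,-28)

-48,-3,-28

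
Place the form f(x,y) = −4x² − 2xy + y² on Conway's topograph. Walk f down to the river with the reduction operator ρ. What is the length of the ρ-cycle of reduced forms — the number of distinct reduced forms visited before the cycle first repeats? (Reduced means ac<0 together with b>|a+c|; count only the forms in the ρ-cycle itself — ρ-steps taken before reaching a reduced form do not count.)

D = 20, ⌊√D⌋ = 4
descent: ρ → (1,4,-1)  [lands on river]
river: ρ → (-1,4,1)
ρ-cycle length = 2 (tail of 1 descent step not counted)

2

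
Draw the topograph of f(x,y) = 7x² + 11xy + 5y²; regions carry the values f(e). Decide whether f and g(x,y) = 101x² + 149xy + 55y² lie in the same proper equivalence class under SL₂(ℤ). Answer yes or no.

D₁ = -19, D₂ = -19
f: translate: b→-3 (≡11 mod 14), so (7,11,5)→(7,-3,1)
f: flip: (7,-3,1)→(1,3,7)
f: translate: b→1 (≡3 mod 2), so (1,3,7)→(1,1,5)
f: reduced (well bottom): (1,1,5) with a≤c, −a<b≤a
g: translate: b→-53 (≡149 mod 202), so (101,149,55)→(101,-53,7)
g: flip: (101,-53,7)→(7,53,101)
g: translate: b→-3 (≡53 mod 14), so (7,53,101)→(7,-3,1)
g: flip: (7,-3,1)→(1,3,7)
g: translate: b→1 (≡3 mod 2), so (1,3,7)→(1,1,5)
g: reduced (well bottom): (1,1,5) with a≤c, −a<b≤a
reduced forms (1, 1, 5) vs (1, 1, 5) ⇒ equivalent

yes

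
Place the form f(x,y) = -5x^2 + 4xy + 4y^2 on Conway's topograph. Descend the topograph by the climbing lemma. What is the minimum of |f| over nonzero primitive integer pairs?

river: ρ → (4,4,-5)
river: ρ → (-5,6,3)
river: ρ → (3,6,-5)
river: ρ → (-5,4,4)
closes: descent 0, river 4
min |a| on river = 3

3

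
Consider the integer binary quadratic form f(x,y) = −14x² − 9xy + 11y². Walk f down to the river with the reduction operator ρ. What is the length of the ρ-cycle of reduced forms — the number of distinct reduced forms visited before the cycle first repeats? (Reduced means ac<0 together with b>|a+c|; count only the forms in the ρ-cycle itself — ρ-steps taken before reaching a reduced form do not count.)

D = 697, ⌊√D⌋ = 26
descent: ρ → (11,9,-14)  [lands on river]
river: ρ → (-14,19,6)
river: ρ → (6,17,-17)
river: ρ → (-17,17,6)
river: ρ → (6,19,-14)
river: ρ → (-14,9,11)
river: ρ → (11,13,-12)
river: ρ → (-12,11,12)
river: ρ → (12,13,-11)
river: ρ → (-11,9,14)
river: ρ → (14,19,-6)
river: ρ → (-6,17,17)
river: ρ → (17,17,-6)
river: ρ → (-6,19,14)
river: ρ → (14,9,-11)
river: ρ → (-11,13,12)
river: ρ → (12,11,-12)
river: ρ → (-12,13,11)
ρ-cycle length = 18 (tail of 1 descent step not counted)

18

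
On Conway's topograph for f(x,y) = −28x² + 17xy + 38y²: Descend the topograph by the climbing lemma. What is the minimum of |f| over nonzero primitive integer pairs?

river: ρ → (38,59,-7)
river: ρ → (-7,67,2)
river: ρ → (2,65,-40)
river: ρ → (-40,15,27)
river: ρ → (27,39,-28)
river: ρ → (-28,17,38)
closes: descent 0, river 6
min |a| on river = 2

2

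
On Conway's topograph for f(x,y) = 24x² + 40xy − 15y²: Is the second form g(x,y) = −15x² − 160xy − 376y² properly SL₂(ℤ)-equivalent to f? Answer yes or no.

D₁ = 3040, D₂ = 3040
river cycle of f (length 10): (-15, 50, 9), (9, 40, -40), (-40, 40, 9), (9, 50, -15), (-15, 40, 24), (24, 8, -31), (-31, 54, 1), (1, 54, -31), (-31, 8, 24), (24, 40, -15)
river cycle of g (length 10): (-15, 50, 9), (9, 40, -40), (-40, 40, 9), (9, 50, -15), (-15, 40, 24), (24, 8, -31), (-31, 54, 1), (1, 54, -31), (-31, 8, 24), (24, 40, -15)
cycles coincide ⇒ equivalent

yes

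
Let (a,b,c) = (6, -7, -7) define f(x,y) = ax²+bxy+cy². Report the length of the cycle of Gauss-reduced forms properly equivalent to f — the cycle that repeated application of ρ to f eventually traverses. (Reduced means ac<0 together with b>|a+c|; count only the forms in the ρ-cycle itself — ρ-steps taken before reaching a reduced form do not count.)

D = 217, ⌊√D⌋ = 14
descent: ρ → (-7,7,6)  [lands on river]
river: ρ → (6,5,-8)
river: ρ → (-8,11,3)
river: ρ → (3,13,-4)
river: ρ → (-4,11,6)
river: ρ → (6,13,-2)
river: ρ → (-2,11,12)
river: ρ → (12,13,-1)
river: ρ → (-1,13,12)
river: ρ → (12,11,-2)
river: ρ → (-2,13,6)
river: ρ → (6,11,-4)
river: ρ → (-4,13,3)
river: ρ → (3,11,-8)
river: ρ → (-8,5,6)
river: ρ → (6,7,-7)
ρ-cycle length = 16 (tail of 1 descent step not counted)

16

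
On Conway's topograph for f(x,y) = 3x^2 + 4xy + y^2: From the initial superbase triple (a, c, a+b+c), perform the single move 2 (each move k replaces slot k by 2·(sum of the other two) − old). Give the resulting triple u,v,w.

start (3,1,8) = (f(1,0),f(0,1),f(1,1))
replace slot 2: 2·(3+8) − 1 = 21 → (3,21,8)

3,21,8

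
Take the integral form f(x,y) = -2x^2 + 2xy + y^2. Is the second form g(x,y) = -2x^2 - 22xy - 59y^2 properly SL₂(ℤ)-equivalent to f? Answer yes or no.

D₁ = 12, D₂ = 12
river cycle of f (length 2): (1, 2, -2), (-2, 2, 1)
river cycle of g (length 2): (-2, 2, 1), (1, 2, -2)
cycles coincide ⇒ equivalent

yes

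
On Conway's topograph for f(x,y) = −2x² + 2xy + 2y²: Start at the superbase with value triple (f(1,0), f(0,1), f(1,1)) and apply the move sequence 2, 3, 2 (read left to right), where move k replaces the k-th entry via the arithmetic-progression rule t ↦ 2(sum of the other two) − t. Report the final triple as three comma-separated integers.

start (-2,2,2) = (f(1,0),f(0,1),f(1,1))
replace slot 2: 2·((-2)+2) − 2 = -2 → (-2,-2,2)
replace slot 3: 2·((-2)+(-2)) − 2 = -10 → (-2,-2,-10)
replace slot 2: 2·((-2)+(-10)) − (-2) = -22 → (-2,-22,-10)

-2,-22,-10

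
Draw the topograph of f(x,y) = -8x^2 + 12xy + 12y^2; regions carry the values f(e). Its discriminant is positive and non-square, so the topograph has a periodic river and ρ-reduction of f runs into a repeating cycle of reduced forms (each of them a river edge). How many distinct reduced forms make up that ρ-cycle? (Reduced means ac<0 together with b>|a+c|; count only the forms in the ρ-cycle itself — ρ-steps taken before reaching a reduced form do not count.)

D = 528, ⌊√D⌋ = 22
river: ρ → (12,12,-8)
river: ρ → (-8,20,4)
river: ρ → (4,20,-8)
river: ρ → (-8,12,12)
ρ-cycle length = 4 (tail of 0 descent steps not counted)

4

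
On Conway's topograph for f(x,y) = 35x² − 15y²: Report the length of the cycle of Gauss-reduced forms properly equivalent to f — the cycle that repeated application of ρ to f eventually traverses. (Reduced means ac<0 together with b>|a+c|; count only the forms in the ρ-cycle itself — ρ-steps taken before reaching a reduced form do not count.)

D = 2100, ⌊√D⌋ = 45
descent: ρ → (-15,30,20)  [lands on river]
river: ρ → (20,10,-25)
river: ρ → (-25,40,5)
river: ρ → (5,40,-25)
river: ρ → (-25,10,20)
river: ρ → (20,30,-15)
ρ-cycle length = 6 (tail of 1 descent step not counted)

6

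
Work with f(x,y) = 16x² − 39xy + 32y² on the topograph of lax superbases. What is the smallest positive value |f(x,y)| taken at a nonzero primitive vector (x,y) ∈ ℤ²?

translate: b→-7 (≡-39 mod 32), so (16,-39,32)→(16,-7,9)
flip: (16,-7,9)→(9,7,16)
reduced (well bottom): (9,7,16) with a≤c, −a<b≤a
well minimum = a = 9

9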